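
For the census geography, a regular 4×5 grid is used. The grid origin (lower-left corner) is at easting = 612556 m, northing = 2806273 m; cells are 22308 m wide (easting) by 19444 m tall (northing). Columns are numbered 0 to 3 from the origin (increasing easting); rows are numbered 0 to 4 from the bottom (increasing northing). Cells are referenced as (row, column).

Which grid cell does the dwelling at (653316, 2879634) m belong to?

Column index: ⌊(653316 − 612556) / 22308⌋ = ⌊1.827⌋ = 1
Row offset from origin: ⌊(2879634 − 2806273) / 19444⌋ = ⌊3.773⌋ = 3 → row 3

(3, 1)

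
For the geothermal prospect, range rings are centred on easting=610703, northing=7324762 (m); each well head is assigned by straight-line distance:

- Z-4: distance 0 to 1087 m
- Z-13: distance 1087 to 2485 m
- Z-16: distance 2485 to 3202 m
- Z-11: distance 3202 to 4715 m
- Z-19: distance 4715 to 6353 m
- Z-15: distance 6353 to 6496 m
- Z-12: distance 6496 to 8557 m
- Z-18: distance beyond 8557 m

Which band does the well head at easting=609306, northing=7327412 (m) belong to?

Distance = √((609306−610703)² + (7327412−7324762)²) = √(1951609.000 + 7022500.000) = 2995.682 m.
2485 ≤ 2995.682 < 3202 → Z-16.

Z-16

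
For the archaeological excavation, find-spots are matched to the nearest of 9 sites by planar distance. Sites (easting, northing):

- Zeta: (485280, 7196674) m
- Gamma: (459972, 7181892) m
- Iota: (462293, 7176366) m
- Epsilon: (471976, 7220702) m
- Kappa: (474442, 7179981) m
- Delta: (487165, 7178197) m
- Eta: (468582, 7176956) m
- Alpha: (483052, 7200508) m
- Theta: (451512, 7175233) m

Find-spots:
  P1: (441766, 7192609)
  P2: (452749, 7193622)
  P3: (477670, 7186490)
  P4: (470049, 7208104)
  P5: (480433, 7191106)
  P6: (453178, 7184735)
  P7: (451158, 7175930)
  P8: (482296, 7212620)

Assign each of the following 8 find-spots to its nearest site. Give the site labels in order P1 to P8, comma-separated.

Theta, Gamma, Kappa, Epsilon, Zeta, Gamma, Theta, Alpha

P1 → Theta (d²=396909892.00)
P2 → Gamma (d²=189764629.00)
P3 → Kappa (d²=52787065.00)
P4 → Epsilon (d²=162422933.00)
P5 → Zeta (d²=54496033.00)
P6 → Gamma (d²=54241085.00)
P7 → Theta (d²=611125.00)
P8 → Alpha (d²=147272080.00)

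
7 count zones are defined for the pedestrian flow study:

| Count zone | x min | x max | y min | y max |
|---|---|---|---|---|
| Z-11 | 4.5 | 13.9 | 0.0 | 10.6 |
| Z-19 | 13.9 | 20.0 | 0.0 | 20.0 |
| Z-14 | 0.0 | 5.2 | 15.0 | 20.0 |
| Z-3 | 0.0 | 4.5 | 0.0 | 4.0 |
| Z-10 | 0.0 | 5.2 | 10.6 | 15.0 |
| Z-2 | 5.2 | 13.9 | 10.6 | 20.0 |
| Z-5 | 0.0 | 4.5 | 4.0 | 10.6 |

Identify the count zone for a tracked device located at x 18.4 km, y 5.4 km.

Z-19

The point has x = 18.4 and y = 5.4.
Only Z-19 satisfies 13.9 ≤ x ≤ 20.0 and 0.0 ≤ y ≤ 20.0.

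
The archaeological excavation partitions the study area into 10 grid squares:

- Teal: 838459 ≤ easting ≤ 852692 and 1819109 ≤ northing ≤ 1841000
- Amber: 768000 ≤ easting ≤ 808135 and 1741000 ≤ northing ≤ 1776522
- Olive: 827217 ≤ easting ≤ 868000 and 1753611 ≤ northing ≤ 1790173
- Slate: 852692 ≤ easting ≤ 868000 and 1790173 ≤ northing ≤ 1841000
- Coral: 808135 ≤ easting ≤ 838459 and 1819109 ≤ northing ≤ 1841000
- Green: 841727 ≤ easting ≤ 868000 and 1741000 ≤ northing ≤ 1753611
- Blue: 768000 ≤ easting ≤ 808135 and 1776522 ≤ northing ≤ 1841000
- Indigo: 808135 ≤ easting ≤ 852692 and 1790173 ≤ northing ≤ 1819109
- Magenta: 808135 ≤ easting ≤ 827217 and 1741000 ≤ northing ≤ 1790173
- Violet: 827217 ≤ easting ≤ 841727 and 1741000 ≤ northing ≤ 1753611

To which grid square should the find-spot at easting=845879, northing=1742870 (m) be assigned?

Green

The point has easting = 845879 and northing = 1742870.
Only Green satisfies 841727 ≤ easting ≤ 868000 and 1741000 ≤ northing ≤ 1753611.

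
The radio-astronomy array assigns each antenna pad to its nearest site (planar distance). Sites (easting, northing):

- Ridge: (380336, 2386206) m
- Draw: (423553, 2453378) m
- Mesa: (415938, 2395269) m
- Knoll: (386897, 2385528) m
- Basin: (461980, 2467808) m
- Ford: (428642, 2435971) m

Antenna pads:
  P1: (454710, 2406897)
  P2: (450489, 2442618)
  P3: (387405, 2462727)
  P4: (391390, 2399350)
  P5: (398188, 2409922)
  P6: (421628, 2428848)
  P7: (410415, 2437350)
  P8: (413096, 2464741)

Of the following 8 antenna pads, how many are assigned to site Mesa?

1

P1 → Ford
P2 → Ford
P3 → Draw
P4 → Knoll
P5 → Mesa
P6 → Ford
P7 → Ford
P8 → Draw
1 of the 8 goes to Mesa.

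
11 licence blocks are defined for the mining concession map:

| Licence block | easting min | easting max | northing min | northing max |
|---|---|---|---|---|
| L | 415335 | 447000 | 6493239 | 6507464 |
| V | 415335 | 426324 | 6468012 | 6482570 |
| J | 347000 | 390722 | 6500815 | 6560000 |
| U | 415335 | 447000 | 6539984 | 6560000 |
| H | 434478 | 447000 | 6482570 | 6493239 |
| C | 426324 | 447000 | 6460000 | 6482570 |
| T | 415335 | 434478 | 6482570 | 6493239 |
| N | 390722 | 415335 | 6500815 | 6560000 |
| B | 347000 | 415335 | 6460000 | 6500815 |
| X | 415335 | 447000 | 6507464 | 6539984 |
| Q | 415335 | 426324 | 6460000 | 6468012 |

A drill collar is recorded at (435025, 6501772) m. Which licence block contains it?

L

The point has easting = 435025 and northing = 6501772.
Only L satisfies 415335 ≤ easting ≤ 447000 and 6493239 ≤ northing ≤ 6507464.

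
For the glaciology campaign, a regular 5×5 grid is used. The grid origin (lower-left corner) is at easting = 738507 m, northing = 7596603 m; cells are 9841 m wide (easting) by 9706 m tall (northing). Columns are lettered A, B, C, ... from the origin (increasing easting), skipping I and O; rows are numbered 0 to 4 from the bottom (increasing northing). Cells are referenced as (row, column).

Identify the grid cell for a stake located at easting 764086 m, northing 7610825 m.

(1, C)

Column index: ⌊(764086 − 738507) / 9841⌋ = ⌊2.599⌋ = 2 → column C
Row offset from origin: ⌊(7610825 − 7596603) / 9706⌋ = ⌊1.465⌋ = 1 → row 1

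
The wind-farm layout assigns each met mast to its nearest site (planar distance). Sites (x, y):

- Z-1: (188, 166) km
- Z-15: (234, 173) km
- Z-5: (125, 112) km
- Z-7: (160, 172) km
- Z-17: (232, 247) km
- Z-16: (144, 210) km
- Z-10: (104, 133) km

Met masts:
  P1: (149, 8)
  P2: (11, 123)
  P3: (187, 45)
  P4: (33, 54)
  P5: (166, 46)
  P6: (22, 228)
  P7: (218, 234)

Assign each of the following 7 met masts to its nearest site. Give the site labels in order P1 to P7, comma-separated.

Z-5, Z-10, Z-5, Z-10, Z-5, Z-16, Z-17

P1 → Z-5 (d²=11392.00)
P2 → Z-10 (d²=8749.00)
P3 → Z-5 (d²=8333.00)
P4 → Z-10 (d²=11282.00)
P5 → Z-5 (d²=6037.00)
P6 → Z-16 (d²=15208.00)
P7 → Z-17 (d²=365.00)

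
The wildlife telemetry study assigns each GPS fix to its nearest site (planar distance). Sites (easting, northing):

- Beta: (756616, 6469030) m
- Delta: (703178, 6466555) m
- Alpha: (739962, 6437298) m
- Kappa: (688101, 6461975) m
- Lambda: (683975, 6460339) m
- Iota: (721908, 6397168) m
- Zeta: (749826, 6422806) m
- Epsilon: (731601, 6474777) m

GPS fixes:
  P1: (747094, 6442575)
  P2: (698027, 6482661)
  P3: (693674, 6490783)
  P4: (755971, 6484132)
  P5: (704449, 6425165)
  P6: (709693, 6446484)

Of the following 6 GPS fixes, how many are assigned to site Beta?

1

P1 → Alpha
P2 → Delta
P3 → Delta
P4 → Beta
P5 → Iota
P6 → Delta
1 of the 6 goes to Beta.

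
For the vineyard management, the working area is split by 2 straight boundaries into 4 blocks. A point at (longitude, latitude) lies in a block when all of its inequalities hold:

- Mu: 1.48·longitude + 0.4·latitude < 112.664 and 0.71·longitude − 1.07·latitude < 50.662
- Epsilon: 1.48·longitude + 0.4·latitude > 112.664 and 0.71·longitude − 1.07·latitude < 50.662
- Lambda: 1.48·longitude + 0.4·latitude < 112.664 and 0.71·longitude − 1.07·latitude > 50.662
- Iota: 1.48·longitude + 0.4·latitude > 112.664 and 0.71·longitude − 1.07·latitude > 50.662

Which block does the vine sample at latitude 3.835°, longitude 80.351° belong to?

Iota

1.48·80.351 + 0.4·3.835 = 120.453, which is > 112.664
0.71·80.351 − 1.07·3.835 = 52.946, which is > 50.662
This sign pattern matches Iota.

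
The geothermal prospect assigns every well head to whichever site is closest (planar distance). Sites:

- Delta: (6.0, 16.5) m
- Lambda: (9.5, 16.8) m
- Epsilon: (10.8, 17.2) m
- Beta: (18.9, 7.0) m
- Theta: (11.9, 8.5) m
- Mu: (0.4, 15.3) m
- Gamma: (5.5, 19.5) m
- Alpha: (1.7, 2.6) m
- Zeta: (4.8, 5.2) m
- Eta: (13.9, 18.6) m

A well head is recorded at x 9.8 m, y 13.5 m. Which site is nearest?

Squared distances to each site:
Delta: 23.440; Lambda: 10.980; Epsilon: 14.690; Beta: 125.060; Theta: 29.410; Mu: 91.600; Gamma: 54.490; Alpha: 184.420; Zeta: 93.890; Eta: 42.820.
Minimum at Lambda.

Lambda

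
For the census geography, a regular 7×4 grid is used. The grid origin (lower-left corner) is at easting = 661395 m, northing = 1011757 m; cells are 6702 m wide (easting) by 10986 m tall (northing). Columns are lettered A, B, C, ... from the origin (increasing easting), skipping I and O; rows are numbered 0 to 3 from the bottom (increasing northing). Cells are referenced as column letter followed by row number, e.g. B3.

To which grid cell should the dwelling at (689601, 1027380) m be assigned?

Column index: ⌊(689601 − 661395) / 6702⌋ = ⌊4.209⌋ = 4 → column E
Row offset from origin: ⌊(1027380 − 1011757) / 10986⌋ = ⌊1.422⌋ = 1 → row 1

E1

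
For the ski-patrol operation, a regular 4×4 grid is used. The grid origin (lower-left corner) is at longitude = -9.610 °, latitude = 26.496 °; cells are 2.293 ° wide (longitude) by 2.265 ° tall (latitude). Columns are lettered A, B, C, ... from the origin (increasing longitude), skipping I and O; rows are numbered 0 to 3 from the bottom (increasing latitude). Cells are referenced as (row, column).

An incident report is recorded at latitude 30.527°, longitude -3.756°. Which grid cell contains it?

Column index: ⌊(-3.756 − -9.610) / 2.293⌋ = ⌊2.553⌋ = 2 → column C
Row offset from origin: ⌊(30.527 − 26.496) / 2.265⌋ = ⌊1.780⌋ = 1 → row 1

(1, C)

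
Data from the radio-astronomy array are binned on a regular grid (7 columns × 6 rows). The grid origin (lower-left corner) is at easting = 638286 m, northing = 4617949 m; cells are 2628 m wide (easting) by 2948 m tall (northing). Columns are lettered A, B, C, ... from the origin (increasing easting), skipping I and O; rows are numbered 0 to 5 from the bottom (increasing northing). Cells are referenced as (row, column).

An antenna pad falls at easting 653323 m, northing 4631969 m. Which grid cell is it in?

(4, F)

Column index: ⌊(653323 − 638286) / 2628⌋ = ⌊5.722⌋ = 5 → column F
Row offset from origin: ⌊(4631969 − 4617949) / 2948⌋ = ⌊4.756⌋ = 4 → row 4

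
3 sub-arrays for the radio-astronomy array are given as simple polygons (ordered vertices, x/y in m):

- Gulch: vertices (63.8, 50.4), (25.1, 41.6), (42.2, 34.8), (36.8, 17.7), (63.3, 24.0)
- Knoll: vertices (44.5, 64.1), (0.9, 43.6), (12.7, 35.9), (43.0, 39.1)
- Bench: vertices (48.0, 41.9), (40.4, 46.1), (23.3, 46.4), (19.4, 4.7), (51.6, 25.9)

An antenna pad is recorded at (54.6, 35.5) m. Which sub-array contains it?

Cast a ray rightward from (54.6, 35.5). For each polygon, the edges (by vertex number in listed order) whose endpoints lie on opposite sides of y = 35.5, where each meets that height, and whether that is right or left of the point:
Gulch: 2–3 at x≈40.44 (left), 5–1 at x≈63.52 (right) → 1 crossing.
Knoll: no edge straddles that height → 0 crossings.
Bench: 3–4 at x≈22.28 (left), 5–1 at x≈49.44 (left) → 0 crossings.
Only Gulch has an odd count, so the point is inside Gulch.

Gulch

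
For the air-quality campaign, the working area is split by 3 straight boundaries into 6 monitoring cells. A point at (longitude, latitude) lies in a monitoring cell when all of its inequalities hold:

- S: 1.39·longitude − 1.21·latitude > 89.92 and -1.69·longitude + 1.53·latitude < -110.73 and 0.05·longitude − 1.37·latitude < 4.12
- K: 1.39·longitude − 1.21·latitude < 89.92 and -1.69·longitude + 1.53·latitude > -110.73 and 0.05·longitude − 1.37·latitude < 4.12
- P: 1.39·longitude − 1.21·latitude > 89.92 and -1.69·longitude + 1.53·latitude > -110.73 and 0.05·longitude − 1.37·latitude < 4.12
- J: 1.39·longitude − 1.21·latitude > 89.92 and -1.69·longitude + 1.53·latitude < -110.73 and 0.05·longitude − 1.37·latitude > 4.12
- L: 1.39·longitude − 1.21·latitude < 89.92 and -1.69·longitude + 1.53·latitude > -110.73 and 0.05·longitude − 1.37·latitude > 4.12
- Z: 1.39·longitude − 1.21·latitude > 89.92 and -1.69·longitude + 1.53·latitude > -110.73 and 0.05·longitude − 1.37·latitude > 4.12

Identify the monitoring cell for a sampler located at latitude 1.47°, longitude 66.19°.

1.39·66.19 − 1.21·1.47 = 90.225, which is > 89.92
-1.69·66.19 + 1.53·1.47 = -109.612, which is > -110.73
0.05·66.19 − 1.37·1.47 = 1.296, which is < 4.12
This sign pattern matches P.

P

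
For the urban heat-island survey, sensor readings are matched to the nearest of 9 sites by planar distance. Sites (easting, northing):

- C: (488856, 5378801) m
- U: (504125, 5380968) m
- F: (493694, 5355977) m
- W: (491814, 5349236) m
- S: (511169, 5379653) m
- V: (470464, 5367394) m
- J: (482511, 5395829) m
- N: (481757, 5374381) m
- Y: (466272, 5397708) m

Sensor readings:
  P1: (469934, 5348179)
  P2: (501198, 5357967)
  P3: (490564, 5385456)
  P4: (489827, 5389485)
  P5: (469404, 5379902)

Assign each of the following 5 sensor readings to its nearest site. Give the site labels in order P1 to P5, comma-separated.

V, F, C, J, V

P1 → V (d²=369497125.00)
P2 → F (d²=60270116.00)
P3 → C (d²=47206289.00)
P4 → J (d²=93770192.00)
P5 → V (d²=157573664.00)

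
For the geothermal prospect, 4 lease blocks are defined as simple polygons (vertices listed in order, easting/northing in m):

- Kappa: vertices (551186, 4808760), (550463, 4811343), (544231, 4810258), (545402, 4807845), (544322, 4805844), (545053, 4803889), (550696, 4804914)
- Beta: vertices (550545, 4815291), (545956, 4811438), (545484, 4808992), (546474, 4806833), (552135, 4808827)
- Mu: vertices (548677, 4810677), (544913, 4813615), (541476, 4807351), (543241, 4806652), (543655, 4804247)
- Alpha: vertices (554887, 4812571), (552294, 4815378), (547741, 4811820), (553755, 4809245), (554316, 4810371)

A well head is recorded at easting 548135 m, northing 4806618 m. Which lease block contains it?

Cast a ray rightward from (548135, 4806618). For each polygon, the edges (by vertex number in listed order) whose endpoints lie on opposite sides of northing = 4806618, where each meets that height, and whether that is right or left of the point:
Kappa: 4–5 at easting≈544739.8 (left), 7–1 at easting≈550913.1 (right) → 1 crossing.
Beta: no edge straddles that height → 0 crossings.
Mu: 4–5 at easting≈543246.9 (left), 5–1 at easting≈545506.8 (left) → 0 crossings.
Alpha: no edge straddles that height → 0 crossings.
Only Kappa has an odd count, so the point is inside Kappa.

Kappa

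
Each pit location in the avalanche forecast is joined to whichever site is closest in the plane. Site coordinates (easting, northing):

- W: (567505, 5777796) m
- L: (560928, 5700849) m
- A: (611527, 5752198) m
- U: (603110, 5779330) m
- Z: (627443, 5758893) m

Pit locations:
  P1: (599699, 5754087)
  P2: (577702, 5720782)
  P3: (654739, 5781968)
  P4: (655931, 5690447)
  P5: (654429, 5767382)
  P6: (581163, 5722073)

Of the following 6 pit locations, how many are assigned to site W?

0

P1 → A
P2 → L
P3 → Z
P4 → Z
P5 → Z
P6 → L
0 of the 6 go to W.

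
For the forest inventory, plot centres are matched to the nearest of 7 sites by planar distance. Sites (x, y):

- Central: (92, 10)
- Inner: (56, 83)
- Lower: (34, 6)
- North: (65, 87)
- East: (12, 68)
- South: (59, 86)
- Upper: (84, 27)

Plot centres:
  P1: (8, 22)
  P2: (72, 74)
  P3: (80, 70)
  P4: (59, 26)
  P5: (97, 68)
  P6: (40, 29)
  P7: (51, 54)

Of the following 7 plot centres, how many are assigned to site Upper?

P1 → Lower
P2 → North
P3 → North
P4 → Upper
P5 → North
P6 → Lower
P7 → Inner
1 of the 7 goes to Upper.

1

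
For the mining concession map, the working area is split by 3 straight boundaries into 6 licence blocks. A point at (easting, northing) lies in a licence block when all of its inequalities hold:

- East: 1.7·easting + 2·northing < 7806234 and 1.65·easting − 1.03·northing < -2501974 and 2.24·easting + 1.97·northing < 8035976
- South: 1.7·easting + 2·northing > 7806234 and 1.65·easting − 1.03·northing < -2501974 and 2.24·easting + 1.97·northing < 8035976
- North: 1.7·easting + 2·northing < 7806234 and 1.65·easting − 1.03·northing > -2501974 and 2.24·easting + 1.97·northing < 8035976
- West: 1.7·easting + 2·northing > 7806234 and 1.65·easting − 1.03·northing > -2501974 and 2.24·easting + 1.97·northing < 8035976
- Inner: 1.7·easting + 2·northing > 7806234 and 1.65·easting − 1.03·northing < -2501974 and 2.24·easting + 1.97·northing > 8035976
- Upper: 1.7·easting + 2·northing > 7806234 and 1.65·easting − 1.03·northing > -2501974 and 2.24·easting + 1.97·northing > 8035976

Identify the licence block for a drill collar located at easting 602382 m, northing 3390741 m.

1.7·602382 + 2·3390741 = 7805531.400, which is < 7806234
1.65·602382 − 1.03·3390741 = -2498532.930, which is > -2501974
2.24·602382 + 1.97·3390741 = 8029095.450, which is < 8035976
This sign pattern matches North.

North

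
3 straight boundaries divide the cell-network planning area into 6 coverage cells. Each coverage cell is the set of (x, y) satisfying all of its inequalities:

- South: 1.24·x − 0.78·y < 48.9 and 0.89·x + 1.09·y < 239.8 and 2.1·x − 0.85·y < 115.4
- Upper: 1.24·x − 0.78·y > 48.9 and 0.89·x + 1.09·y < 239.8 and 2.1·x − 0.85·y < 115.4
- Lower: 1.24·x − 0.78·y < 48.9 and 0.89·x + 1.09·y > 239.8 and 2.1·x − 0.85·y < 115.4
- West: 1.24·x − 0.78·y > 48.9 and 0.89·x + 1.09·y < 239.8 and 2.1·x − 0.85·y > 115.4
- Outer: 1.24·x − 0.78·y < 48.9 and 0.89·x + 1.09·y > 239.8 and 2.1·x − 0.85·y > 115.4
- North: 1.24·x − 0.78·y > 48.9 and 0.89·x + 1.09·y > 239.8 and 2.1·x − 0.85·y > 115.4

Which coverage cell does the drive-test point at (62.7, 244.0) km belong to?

1.24·62.7 − 0.78·244.0 = -112.572, which is < 48.9
0.89·62.7 + 1.09·244.0 = 321.763, which is > 239.8
2.1·62.7 − 0.85·244.0 = -75.730, which is < 115.4
This sign pattern matches Lower.

Lower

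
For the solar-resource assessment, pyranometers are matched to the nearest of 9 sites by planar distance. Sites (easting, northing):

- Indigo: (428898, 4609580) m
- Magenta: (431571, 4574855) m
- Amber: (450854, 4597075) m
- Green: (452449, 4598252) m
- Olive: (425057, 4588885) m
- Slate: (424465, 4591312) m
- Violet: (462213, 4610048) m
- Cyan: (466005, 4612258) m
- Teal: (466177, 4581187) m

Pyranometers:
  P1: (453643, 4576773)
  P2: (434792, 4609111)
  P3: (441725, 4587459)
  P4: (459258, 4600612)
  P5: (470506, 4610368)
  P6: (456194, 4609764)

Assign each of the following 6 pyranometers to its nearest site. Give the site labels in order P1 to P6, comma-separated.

Teal, Indigo, Amber, Green, Cyan, Violet

P1 → Teal (d²=176584552.00)
P2 → Indigo (d²=34959197.00)
P3 → Amber (d²=175806097.00)
P4 → Green (d²=51932081.00)
P5 → Cyan (d²=23831101.00)
P6 → Violet (d²=36309017.00)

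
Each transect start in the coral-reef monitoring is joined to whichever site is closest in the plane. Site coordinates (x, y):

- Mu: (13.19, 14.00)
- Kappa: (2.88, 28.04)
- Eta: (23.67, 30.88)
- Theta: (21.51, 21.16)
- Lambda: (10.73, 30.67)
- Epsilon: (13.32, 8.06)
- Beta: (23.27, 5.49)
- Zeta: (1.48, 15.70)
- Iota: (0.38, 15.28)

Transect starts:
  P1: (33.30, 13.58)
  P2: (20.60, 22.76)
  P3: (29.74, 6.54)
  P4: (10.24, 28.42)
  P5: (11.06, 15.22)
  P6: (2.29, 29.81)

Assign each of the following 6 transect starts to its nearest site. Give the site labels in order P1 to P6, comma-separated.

Beta, Theta, Beta, Lambda, Mu, Kappa

P1 → Beta (d²=166.05)
P2 → Theta (d²=3.39)
P3 → Beta (d²=42.96)
P4 → Lambda (d²=5.30)
P5 → Mu (d²=6.03)
P6 → Kappa (d²=3.48)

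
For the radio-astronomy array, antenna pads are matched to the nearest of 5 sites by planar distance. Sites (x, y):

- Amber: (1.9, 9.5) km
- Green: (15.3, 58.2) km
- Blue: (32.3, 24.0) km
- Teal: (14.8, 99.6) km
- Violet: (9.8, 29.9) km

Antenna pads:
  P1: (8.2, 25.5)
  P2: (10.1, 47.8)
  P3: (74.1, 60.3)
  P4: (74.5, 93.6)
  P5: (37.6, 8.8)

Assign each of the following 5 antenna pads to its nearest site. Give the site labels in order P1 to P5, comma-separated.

Violet, Green, Blue, Teal, Blue

P1 → Violet (d²=21.92)
P2 → Green (d²=135.20)
P3 → Blue (d²=3064.93)
P4 → Teal (d²=3600.09)
P5 → Blue (d²=259.13)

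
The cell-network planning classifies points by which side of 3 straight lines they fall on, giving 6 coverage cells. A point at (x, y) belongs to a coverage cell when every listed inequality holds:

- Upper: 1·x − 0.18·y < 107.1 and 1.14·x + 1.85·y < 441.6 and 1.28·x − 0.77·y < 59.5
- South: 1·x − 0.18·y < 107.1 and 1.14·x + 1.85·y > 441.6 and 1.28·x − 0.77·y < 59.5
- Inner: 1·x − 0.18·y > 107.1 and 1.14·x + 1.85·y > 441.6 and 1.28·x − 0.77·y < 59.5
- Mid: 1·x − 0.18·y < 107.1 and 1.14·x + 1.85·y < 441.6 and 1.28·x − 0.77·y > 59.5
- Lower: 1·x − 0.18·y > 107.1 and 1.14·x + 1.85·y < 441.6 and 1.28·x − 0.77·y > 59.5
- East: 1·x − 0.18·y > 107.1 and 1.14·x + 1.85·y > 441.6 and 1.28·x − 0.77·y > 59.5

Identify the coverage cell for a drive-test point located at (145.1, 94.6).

1·145.1 − 0.18·94.6 = 128.072, which is > 107.1
1.14·145.1 + 1.85·94.6 = 340.424, which is < 441.6
1.28·145.1 − 0.77·94.6 = 112.886, which is > 59.5
This sign pattern matches Lower.

Lower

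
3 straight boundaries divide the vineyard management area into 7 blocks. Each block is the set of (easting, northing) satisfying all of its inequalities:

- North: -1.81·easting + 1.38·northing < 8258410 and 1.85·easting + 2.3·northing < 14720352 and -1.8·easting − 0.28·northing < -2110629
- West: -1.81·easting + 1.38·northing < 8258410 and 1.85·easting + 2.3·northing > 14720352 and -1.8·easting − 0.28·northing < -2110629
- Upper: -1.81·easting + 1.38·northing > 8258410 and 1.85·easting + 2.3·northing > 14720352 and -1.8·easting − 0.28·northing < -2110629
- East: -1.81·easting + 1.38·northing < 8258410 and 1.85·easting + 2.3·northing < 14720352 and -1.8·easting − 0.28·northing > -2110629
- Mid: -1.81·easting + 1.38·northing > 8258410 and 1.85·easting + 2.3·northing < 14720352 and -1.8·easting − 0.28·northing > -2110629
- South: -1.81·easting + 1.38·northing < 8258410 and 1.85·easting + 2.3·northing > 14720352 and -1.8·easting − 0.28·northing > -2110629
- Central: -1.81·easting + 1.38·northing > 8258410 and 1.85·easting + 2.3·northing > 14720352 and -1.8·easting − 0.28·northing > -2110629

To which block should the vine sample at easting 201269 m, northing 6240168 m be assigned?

South

-1.81·201269 + 1.38·6240168 = 8247134.950, which is < 8258410
1.85·201269 + 2.3·6240168 = 14724734.050, which is > 14720352
-1.8·201269 − 0.28·6240168 = -2109531.240, which is > -2110629
This sign pattern matches South.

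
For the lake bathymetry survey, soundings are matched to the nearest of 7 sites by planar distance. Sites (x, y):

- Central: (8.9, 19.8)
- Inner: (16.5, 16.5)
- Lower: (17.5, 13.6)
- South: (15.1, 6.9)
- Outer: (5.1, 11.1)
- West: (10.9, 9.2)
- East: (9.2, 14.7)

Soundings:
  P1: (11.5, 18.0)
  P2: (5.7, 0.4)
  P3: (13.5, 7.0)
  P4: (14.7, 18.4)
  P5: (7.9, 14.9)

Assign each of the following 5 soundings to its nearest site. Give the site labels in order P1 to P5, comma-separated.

P1 → Central (d²=10.00)
P2 → West (d²=104.48)
P3 → South (d²=2.57)
P4 → Inner (d²=6.85)
P5 → East (d²=1.73)

Central, West, South, Inner, East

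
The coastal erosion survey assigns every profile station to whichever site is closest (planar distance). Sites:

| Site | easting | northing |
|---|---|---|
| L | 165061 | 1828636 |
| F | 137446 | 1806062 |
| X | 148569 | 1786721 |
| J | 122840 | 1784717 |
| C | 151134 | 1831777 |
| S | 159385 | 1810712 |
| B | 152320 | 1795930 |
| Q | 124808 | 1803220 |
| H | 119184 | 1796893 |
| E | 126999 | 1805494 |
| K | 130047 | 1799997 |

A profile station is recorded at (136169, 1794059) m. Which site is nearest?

K

Squared distances to each site:
L: 2030316593.000; F: 145702738.000; X: 207606244.000; J: 264935205.000; C: 1646598749.000; S: 816305065.000; B: 264355442.000; Q: 212996242.000; H: 296521781.000; E: 214848125.000; K: 72738728.000.
Minimum at K.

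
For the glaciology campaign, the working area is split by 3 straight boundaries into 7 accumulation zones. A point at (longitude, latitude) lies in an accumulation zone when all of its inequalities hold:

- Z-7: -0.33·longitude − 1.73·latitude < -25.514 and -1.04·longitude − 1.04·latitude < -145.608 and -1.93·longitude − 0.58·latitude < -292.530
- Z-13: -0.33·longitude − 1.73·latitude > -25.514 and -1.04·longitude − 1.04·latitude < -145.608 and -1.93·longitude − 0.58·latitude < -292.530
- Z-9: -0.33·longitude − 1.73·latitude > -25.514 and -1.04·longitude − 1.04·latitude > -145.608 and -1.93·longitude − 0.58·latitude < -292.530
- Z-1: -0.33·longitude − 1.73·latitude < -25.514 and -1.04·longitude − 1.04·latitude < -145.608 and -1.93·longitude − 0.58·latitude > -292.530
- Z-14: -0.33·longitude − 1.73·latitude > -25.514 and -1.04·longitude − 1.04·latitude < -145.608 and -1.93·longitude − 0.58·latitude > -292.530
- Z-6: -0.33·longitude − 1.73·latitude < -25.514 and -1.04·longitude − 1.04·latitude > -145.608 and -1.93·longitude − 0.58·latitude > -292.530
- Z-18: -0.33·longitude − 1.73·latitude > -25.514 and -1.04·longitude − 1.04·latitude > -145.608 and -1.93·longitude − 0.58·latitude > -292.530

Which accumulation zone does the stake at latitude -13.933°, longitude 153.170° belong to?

-0.33·153.170 − 1.73·-13.933 = -26.442, which is < -25.514
-1.04·153.170 − 1.04·-13.933 = -144.806, which is > -145.608
-1.93·153.170 − 0.58·-13.933 = -287.537, which is > -292.530
This sign pattern matches Z-6.

Z-6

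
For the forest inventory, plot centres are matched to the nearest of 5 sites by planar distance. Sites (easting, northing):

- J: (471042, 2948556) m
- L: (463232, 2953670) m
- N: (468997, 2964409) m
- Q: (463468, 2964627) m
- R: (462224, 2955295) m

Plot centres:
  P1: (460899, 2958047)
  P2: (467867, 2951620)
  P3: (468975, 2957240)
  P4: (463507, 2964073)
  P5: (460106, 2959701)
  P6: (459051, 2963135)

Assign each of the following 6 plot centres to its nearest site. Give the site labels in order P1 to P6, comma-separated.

R, J, L, Q, R, Q

P1 → R (d²=9329129.00)
P2 → J (d²=19468721.00)
P3 → L (d²=45726949.00)
P4 → Q (d²=308437.00)
P5 → R (d²=23898760.00)
P6 → Q (d²=21735953.00)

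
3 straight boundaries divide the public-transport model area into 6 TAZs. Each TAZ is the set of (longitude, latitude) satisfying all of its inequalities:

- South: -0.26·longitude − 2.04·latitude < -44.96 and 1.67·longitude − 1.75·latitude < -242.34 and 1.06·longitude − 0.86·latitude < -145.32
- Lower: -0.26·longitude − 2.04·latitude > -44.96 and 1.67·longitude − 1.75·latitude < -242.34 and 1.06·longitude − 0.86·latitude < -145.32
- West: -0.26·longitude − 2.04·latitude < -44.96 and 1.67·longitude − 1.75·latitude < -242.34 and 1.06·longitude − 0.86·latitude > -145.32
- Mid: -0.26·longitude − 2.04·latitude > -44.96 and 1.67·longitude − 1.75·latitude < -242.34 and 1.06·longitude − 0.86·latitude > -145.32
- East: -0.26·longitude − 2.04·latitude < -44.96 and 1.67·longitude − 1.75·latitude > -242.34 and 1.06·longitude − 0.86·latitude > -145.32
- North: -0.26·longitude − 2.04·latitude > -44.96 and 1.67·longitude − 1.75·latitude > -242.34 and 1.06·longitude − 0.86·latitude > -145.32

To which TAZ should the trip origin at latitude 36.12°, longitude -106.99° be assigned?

-0.26·-106.99 − 2.04·36.12 = -45.867, which is < -44.96
1.67·-106.99 − 1.75·36.12 = -241.883, which is > -242.34
1.06·-106.99 − 0.86·36.12 = -144.473, which is > -145.32
This sign pattern matches East.

East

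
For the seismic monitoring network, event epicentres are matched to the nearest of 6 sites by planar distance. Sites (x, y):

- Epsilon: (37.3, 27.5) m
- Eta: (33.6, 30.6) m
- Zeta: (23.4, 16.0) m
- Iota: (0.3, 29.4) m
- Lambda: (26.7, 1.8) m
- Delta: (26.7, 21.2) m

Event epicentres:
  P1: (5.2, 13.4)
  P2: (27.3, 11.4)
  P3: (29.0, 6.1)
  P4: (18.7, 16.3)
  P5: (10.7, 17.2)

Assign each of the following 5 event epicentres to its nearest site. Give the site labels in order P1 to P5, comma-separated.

Iota, Zeta, Lambda, Zeta, Zeta

P1 → Iota (d²=280.01)
P2 → Zeta (d²=36.37)
P3 → Lambda (d²=23.78)
P4 → Zeta (d²=22.18)
P5 → Zeta (d²=162.73)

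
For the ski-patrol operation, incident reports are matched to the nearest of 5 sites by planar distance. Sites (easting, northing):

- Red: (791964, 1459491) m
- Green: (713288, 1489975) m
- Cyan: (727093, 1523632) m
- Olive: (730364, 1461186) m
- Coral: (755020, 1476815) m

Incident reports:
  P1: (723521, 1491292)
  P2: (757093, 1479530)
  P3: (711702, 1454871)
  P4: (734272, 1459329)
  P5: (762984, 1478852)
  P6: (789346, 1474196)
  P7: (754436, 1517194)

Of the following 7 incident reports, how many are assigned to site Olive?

P1 → Green
P2 → Coral
P3 → Olive
P4 → Olive
P5 → Coral
P6 → Red
P7 → Cyan
2 of the 7 go to Olive.

2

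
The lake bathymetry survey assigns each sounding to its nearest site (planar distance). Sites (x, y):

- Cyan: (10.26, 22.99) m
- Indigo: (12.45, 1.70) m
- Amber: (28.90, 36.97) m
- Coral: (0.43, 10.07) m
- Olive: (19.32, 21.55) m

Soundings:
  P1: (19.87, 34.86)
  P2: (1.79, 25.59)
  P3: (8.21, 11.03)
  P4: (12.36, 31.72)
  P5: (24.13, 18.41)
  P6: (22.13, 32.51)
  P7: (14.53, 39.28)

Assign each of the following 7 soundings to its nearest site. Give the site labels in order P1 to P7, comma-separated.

Amber, Cyan, Coral, Cyan, Olive, Amber, Amber

P1 → Amber (d²=85.99)
P2 → Cyan (d²=78.50)
P3 → Coral (d²=61.45)
P4 → Cyan (d²=80.62)
P5 → Olive (d²=33.00)
P6 → Amber (d²=65.72)
P7 → Amber (d²=211.83)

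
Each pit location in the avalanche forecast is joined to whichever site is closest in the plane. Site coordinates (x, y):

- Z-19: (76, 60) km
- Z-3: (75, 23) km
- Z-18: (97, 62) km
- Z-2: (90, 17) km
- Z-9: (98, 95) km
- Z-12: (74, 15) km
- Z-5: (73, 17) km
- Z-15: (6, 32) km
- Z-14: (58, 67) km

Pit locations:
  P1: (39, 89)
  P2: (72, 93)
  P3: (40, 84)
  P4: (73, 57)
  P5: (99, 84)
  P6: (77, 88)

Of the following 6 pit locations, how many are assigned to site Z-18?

0

P1 → Z-14
P2 → Z-9
P3 → Z-14
P4 → Z-19
P5 → Z-9
P6 → Z-9
0 of the 6 go to Z-18.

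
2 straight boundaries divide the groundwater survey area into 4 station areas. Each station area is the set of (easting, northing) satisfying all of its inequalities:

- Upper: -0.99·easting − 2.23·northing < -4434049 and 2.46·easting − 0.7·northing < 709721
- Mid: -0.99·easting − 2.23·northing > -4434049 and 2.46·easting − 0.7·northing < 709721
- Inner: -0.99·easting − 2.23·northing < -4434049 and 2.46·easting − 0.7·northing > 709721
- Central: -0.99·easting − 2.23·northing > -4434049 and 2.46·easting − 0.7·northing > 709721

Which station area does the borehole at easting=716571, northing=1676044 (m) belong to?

Upper

-0.99·716571 − 2.23·1676044 = -4446983.410, which is < -4434049
2.46·716571 − 0.7·1676044 = 589533.860, which is < 709721
This sign pattern matches Upper.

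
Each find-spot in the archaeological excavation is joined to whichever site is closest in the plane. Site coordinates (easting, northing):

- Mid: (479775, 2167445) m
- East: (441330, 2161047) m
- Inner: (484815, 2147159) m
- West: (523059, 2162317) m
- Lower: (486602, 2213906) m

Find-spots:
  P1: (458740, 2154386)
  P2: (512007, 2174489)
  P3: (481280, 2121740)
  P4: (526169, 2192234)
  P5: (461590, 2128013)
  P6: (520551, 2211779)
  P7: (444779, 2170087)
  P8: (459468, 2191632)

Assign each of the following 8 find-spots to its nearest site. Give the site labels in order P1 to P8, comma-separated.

East, West, Inner, West, Inner, Lower, East, Mid

P1 → East (d²=347477021.00)
P2 → West (d²=270304288.00)
P3 → Inner (d²=658621786.00)
P4 → West (d²=904698989.00)
P5 → Inner (d²=905969941.00)
P6 → Lower (d²=1157058730.00)
P7 → East (d²=93617201.00)
P8 → Mid (d²=997385218.00)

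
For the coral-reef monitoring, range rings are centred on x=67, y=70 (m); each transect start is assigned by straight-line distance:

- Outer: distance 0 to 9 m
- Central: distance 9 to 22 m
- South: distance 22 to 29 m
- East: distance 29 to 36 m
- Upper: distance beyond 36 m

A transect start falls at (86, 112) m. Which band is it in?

Distance = √((86−67)² + (112−70)²) = √(361.000 + 1764.000) = 46.098 m.
36 ≤ 46.098 < ∞ → Upper.

Upper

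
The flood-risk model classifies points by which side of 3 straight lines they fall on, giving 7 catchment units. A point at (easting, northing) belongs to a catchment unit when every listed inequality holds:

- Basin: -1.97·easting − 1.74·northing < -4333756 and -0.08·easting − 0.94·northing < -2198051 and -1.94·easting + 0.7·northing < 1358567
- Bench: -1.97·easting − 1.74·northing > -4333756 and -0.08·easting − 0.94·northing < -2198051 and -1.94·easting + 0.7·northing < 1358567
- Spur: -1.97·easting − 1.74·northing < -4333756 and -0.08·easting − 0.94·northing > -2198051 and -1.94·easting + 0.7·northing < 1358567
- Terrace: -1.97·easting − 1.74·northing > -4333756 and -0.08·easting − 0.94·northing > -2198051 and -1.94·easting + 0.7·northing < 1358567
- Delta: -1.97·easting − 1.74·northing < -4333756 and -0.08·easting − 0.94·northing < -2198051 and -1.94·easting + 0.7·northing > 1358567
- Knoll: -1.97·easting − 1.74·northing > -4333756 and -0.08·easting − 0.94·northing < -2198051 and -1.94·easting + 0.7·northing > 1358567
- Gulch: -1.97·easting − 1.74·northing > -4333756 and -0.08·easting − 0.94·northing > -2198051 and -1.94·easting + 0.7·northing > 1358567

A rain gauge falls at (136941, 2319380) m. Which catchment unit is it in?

Terrace

-1.97·136941 − 1.74·2319380 = -4305494.970, which is > -4333756
-0.08·136941 − 0.94·2319380 = -2191172.480, which is > -2198051
-1.94·136941 + 0.7·2319380 = 1357900.460, which is < 1358567
This sign pattern matches Terrace.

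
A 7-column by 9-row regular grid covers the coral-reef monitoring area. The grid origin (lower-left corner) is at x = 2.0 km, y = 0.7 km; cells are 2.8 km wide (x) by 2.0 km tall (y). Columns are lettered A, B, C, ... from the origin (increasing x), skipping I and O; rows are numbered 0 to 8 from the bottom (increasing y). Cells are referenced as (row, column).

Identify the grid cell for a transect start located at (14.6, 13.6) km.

Column index: ⌊(14.6 − 2.0) / 2.8⌋ = ⌊4.500⌋ = 4 → column E
Row offset from origin: ⌊(13.6 − 0.7) / 2.0⌋ = ⌊6.450⌋ = 6 → row 6

(6, E)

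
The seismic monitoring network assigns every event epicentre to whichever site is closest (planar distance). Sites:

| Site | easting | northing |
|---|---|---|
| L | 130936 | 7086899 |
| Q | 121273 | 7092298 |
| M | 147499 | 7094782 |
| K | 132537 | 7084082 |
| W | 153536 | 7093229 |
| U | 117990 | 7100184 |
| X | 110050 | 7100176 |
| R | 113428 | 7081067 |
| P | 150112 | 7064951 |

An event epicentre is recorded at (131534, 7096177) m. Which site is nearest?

L

Squared distances to each site:
L: 86438888.000; Q: 120334762.000; M: 256827250.000; K: 147295034.000; W: 492778708.000; U: 199495985.000; X: 477554257.000; R: 556139336.000; P: 1320205160.000.
Minimum at L.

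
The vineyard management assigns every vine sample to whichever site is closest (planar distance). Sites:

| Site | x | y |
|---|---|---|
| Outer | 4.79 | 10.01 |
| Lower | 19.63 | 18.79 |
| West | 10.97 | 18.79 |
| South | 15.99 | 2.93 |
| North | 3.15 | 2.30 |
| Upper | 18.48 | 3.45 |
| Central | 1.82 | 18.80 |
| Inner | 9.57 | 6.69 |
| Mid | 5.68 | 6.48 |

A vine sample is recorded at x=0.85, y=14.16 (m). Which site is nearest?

Squared distances to each site:
Outer: 32.746; Lower: 374.125; West: 123.851; South: 355.333; North: 145.950; Upper: 425.521; Central: 22.471; Inner: 131.839; Mid: 82.311.
Minimum at Central.

Central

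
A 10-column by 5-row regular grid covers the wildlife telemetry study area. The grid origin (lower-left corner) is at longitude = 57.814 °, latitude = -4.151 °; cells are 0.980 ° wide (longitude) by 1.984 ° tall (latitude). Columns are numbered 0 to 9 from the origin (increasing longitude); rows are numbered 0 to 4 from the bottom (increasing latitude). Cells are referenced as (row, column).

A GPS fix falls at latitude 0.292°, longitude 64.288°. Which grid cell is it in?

(2, 6)

Column index: ⌊(64.288 − 57.814) / 0.980⌋ = ⌊6.606⌋ = 6
Row offset from origin: ⌊(0.292 − -4.151) / 1.984⌋ = ⌊2.239⌋ = 2 → row 2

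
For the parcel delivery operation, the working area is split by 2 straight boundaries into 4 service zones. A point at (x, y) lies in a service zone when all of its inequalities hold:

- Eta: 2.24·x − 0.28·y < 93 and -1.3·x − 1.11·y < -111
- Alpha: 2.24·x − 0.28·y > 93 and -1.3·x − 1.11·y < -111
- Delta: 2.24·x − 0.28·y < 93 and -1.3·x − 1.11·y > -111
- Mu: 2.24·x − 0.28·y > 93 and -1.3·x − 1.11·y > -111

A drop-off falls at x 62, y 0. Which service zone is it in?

2.24·62 − 0.28·0 = 138.880, which is > 93
-1.3·62 − 1.11·0 = -80.600, which is > -111
This sign pattern matches Mu.

Mu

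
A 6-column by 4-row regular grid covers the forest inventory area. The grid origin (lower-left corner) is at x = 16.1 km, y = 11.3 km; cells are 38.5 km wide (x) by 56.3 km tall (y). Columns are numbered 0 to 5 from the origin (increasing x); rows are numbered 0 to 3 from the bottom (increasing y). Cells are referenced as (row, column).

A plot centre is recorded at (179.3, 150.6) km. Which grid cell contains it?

Column index: ⌊(179.3 − 16.1) / 38.5⌋ = ⌊4.239⌋ = 4
Row offset from origin: ⌊(150.6 − 11.3) / 56.3⌋ = ⌊2.474⌋ = 2 → row 2

(2, 4)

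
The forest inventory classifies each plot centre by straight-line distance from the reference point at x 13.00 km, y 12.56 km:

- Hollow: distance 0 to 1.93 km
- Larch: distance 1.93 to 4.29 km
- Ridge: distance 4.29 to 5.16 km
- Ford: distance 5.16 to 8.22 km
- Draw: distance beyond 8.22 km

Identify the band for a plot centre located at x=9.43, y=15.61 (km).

Distance = √((9.43−13.00)² + (15.61−12.56)²) = √(12.745 + 9.302) = 4.695 km.
4.29 ≤ 4.695 < 5.16 → Ridge.

Ridge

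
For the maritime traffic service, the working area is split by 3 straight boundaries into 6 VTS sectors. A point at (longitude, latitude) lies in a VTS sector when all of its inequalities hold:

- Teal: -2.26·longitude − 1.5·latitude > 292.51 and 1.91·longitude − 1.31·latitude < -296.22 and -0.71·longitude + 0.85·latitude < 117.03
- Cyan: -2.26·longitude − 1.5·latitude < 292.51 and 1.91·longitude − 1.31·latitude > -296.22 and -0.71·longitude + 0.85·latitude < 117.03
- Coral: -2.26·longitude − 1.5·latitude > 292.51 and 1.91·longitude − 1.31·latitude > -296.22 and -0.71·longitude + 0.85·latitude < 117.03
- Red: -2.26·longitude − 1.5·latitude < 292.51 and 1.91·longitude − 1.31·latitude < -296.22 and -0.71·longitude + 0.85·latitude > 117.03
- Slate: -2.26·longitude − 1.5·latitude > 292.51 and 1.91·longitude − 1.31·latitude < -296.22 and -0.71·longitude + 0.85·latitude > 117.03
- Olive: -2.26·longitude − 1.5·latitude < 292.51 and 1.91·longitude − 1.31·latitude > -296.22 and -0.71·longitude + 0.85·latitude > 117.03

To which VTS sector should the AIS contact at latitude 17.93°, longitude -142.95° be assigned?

Teal

-2.26·-142.95 − 1.5·17.93 = 296.172, which is > 292.51
1.91·-142.95 − 1.31·17.93 = -296.523, which is < -296.22
-0.71·-142.95 + 0.85·17.93 = 116.735, which is < 117.03
This sign pattern matches Teal.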